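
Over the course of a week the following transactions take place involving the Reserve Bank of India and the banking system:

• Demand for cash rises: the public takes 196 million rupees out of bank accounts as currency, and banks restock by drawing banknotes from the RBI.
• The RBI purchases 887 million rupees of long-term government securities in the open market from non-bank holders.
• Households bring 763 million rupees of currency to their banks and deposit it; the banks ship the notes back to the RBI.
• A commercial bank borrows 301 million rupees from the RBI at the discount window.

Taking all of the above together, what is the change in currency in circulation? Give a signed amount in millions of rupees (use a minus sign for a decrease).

-567 million

Currency withdrawal 196 million rupees: notes leave the central bank → +196M.
Asset purchase (from non-banks) 887 million rupees: no currency enters or leaves circulation → 0.
Currency deposit 763 million rupees: notes return to the central bank → −763M.
Discount-window loan 301 million rupees: no currency enters or leaves circulation → 0.
Net: 196 + 0 − 763 + 0 = -567 million.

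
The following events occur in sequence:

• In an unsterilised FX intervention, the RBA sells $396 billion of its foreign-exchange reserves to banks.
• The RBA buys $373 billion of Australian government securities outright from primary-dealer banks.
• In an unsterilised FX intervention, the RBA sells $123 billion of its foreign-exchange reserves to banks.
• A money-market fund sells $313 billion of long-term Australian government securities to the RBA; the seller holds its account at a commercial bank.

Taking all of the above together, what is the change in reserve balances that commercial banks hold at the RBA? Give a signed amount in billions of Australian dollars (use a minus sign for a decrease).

RBA balance sheet:
  Assets:      Securities +$686B, Foreign assets −$519B
  Liabilities: Bank reserves +$167B
So the change in reserve balances that commercial banks hold at the RBA is +$167 billion.

+$167 billion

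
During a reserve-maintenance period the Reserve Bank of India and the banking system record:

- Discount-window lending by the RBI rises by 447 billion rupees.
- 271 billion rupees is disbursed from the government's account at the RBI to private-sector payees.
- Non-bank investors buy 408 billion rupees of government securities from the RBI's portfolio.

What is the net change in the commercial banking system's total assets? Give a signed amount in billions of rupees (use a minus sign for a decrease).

+310 billion

Discount-window loan 447 billion rupees: bank balance sheets expand → +447B.
Government spending 271 billion rupees: bank balance sheets expand → +271B.
Asset sale (to non-banks) 408 billion rupees: bank balance sheets shrink → −408B.
Net: 447 + 271 − 408 = +310 billion.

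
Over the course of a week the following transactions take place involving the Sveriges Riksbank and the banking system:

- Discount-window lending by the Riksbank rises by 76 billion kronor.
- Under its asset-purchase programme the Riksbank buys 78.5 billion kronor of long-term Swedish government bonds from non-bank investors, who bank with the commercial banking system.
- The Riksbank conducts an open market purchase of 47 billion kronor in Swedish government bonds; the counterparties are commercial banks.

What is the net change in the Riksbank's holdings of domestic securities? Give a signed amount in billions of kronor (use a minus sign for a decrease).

Riksbank balance sheet:
  Assets:      Securities +125.5B, Loans to banks +76B
  Liabilities: Bank reserves +201.5B
So the change in the Riksbank's holdings of domestic securities is +125.5 billion.

+125.5 billion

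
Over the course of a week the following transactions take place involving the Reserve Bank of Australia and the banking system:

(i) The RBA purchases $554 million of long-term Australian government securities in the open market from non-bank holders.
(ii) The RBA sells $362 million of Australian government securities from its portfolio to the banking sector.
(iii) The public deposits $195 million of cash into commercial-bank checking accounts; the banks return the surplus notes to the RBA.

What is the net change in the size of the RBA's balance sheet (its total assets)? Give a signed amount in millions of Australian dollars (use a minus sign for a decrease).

+$192 million

RBA balance sheet:
  Assets:      Securities +$192M
  Liabilities: Bank reserves +$387M, Currency in circulation −$195M
Commercial banking system:
  Assets:      Reserves at CB +$387M, Securities +$362M
  Liabilities: Checkable deposits +$749M
Change in total RBA assets = +$192 million.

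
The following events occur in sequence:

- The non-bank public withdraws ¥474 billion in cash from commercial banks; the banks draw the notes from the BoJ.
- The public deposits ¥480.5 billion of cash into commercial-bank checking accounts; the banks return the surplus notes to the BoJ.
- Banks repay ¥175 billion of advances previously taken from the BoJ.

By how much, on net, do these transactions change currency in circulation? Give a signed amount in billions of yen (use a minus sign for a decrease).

-¥6.5 billion

Currency withdrawal ¥474 billion: notes leave the central bank → +¥474B.
Currency deposit ¥480.5 billion: notes return to the central bank → −¥480.5B.
Discount-window repayment ¥175 billion: no currency enters or leaves circulation → 0.
Net: 474 − 480.5 + 0 = -¥6.5 billion.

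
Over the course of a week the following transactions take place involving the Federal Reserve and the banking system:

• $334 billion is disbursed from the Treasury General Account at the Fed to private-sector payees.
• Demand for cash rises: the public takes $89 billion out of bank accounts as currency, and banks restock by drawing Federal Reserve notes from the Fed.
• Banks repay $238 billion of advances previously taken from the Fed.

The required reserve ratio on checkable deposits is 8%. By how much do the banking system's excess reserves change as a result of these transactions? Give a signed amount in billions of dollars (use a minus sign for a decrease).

Government spending $334 billion: reserves +$334B, deposits +$334B.
Currency withdrawal $89 billion: reserves −$89B, deposits −$89B.
Discount-window repayment $238 billion: reserves −$238B, deposits 0.
Totals: Δreserves = +$7B, Δdeposits = +$245B.
Δrequired reserves = 8% × +$245B = +$19.6B.
Δexcess reserves = Δreserves − Δrequired = +$7B − (+$19.6B) = -$12.6 billion.

-$12.6 billion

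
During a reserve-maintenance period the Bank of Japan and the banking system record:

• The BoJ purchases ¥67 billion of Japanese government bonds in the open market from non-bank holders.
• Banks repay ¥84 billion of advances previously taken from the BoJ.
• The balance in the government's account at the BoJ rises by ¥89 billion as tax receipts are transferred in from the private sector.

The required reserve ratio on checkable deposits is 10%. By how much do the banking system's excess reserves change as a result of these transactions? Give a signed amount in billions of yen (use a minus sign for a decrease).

-¥103.8 billion

Asset purchase (from non-banks) ¥67 billion: reserves +¥67B, deposits +¥67B.
Discount-window repayment ¥84 billion: reserves −¥84B, deposits 0.
Government account inflow ¥89 billion: reserves −¥89B, deposits −¥89B.
Totals: Δreserves = −¥106B, Δdeposits = −¥22B.
Δrequired reserves = 10% × −¥22B = −¥2.2B.
Δexcess reserves = Δreserves − Δrequired = −¥106B − (−¥2.2B) = -¥103.8 billion.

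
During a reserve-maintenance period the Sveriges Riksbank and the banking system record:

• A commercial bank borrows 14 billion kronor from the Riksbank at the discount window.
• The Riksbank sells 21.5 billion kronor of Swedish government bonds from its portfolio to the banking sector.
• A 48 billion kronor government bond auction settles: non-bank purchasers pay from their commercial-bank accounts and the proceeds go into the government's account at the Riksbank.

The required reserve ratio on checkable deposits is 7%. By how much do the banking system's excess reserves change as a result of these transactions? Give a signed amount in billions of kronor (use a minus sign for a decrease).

-52.14 billion

Discount-window loan 14 billion kronor: reserves +14B, deposits 0.
OMO sale (to banks) 21.5 billion kronor: reserves −21.5B, deposits 0.
Government account inflow 48 billion kronor: reserves −48B, deposits −48B.
Totals: Δreserves = −55.5B, Δdeposits = −48B.
Δrequired reserves = 7% × −48B = −3.36B.
Δexcess reserves = Δreserves − Δrequired = −55.5B − (−3.36B) = -52.14 billion.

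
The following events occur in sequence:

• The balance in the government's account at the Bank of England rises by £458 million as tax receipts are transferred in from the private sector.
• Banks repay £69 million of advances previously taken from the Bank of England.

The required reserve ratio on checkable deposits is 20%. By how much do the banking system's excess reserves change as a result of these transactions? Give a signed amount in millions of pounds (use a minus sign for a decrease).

Government account inflow £458 million: reserves −£458M, deposits −£458M.
Discount-window repayment £69 million: reserves −£69M, deposits 0.
Totals: Δreserves = −£527M, Δdeposits = −£458M.
Δrequired reserves = 20% × −£458M = −£91.6M.
Δexcess reserves = Δreserves − Δrequired = −£527M − (−£91.6M) = -£435.4 million.

-£435.4 million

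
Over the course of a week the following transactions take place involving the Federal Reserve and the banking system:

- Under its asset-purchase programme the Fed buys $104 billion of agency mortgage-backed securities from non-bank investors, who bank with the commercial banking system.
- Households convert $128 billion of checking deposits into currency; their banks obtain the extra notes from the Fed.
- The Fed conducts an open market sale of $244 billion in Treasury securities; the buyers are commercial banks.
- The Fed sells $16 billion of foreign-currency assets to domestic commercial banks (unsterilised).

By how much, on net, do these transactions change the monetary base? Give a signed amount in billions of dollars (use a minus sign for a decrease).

Asset purchase (from non-banks) $104 billion: Fed balance sheet expands → +$104B.
Currency withdrawal $128 billion: just a shift between currency and reserves — both are base money → 0.
OMO sale (to banks) $244 billion: Fed balance sheet contracts → −$244B.
FX sale $16 billion: Fed balance sheet contracts → −$16B.
Net: 104 + 0 − 244 − 16 = -$156 billion.

-$156 billion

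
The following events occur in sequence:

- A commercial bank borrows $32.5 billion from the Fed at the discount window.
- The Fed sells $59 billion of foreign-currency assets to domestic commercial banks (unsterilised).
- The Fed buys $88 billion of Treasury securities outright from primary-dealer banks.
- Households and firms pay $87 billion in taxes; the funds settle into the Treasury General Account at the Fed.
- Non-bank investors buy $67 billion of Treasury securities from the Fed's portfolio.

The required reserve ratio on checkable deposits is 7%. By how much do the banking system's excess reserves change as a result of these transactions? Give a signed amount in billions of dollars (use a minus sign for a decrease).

Discount-window loan $32.5 billion: reserves +$32.5B, deposits 0.
FX sale $59 billion: reserves −$59B, deposits 0.
OMO purchase (from banks) $88 billion: reserves +$88B, deposits 0.
Government account inflow $87 billion: reserves −$87B, deposits −$87B.
Asset sale (to non-banks) $67 billion: reserves −$67B, deposits −$67B.
Totals: Δreserves = −$92.5B, Δdeposits = −$154B.
Δrequired reserves = 7% × −$154B = −$10.78B.
Δexcess reserves = Δreserves − Δrequired = −$92.5B − (−$10.78B) = -$81.72 billion.

-$81.72 billion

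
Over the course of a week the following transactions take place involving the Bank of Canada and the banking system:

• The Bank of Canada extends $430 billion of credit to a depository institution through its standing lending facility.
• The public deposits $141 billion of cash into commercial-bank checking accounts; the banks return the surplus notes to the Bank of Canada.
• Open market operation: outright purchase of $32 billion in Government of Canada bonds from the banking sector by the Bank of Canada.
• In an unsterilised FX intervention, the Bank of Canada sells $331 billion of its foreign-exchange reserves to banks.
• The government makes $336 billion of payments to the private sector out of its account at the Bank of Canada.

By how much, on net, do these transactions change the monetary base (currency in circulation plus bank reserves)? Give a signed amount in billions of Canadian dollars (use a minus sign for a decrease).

+$467 billion

Discount-window loan $430 billion: Bank of Canada balance sheet expands → +$430B.
Currency deposit $141 billion: just a shift between currency and reserves — both are base money → 0.
OMO purchase (from banks) $32 billion: Bank of Canada balance sheet expands → +$32B.
FX sale $331 billion: Bank of Canada balance sheet contracts → −$331B.
Government spending $336 billion: a non-base liability converts back to reserves → +$336B.
Net: 430 + 0 + 32 − 331 + 336 = +$467 billion.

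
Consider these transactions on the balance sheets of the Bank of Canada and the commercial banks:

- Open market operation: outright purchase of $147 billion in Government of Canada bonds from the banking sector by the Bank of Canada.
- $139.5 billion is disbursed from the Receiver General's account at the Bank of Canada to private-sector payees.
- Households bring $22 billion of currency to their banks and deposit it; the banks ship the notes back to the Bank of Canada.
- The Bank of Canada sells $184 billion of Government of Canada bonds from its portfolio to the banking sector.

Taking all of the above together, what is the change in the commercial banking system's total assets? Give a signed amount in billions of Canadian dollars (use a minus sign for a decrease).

Bank of Canada balance sheet:
  Assets:      Securities −$37B
  Liabilities: Bank reserves +$124.5B, Currency in circulation −$22B, Government deposits −$139.5B
Commercial banking system:
  Assets:      Reserves at CB +$124.5B, Securities +$37B
  Liabilities: Checkable deposits +$161.5B
Change in total bank assets = +$161.5 billion.

+$161.5 billion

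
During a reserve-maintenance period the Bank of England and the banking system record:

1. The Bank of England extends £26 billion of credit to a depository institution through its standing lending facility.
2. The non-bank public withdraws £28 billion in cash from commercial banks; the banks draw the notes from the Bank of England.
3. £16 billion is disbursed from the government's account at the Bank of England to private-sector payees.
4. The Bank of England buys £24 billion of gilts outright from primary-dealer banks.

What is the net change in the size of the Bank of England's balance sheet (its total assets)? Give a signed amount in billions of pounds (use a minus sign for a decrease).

+£50 billion

Bank of England balance sheet:
  Assets:      Securities +£24B, Loans to banks +£26B
  Liabilities: Bank reserves +£38B, Currency in circulation +£28B, Government deposits −£16B
Change in total Bank of England assets = +£50 billion.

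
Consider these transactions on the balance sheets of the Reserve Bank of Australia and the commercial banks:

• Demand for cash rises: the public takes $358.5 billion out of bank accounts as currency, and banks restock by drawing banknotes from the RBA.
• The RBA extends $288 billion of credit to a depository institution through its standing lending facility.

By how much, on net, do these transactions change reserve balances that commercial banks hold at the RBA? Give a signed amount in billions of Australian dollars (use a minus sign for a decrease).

Currency withdrawal $358.5 billion: banks swap reserves for currency → −$358.5B.
Discount-window loan $288 billion: the loan is credited to the bank's reserve account → +$288B.
Net: −358.5 + 288 = -$70.5 billion.

-$70.5 billion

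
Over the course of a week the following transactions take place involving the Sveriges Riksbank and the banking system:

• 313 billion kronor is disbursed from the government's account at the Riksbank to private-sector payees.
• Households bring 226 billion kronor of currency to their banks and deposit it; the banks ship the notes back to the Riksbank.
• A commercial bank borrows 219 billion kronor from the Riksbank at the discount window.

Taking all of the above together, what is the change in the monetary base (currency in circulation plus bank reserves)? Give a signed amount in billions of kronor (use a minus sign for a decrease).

Government spending 313 billion kronor: a non-base liability converts back to reserves → +313B.
Currency deposit 226 billion kronor: just a shift between currency and reserves — both are base money → 0.
Discount-window loan 219 billion kronor: Riksbank balance sheet expands → +219B.
Net: 313 + 0 + 219 = +532 billion.

+532 billion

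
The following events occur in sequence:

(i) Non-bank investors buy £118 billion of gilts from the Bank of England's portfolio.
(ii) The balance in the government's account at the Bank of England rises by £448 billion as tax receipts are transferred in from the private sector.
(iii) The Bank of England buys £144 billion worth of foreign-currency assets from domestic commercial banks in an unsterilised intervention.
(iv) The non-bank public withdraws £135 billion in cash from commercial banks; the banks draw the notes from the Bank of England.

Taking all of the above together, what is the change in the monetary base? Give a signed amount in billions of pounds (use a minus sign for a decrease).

Bank of England balance sheet:
  Assets:      Securities −£118B, Foreign assets +£144B
  Liabilities: Bank reserves −£557B, Currency in circulation +£135B, Government deposits +£448B
Commercial banking system:
  Assets:      Reserves at CB −£557B, Foreign assets −£144B
  Liabilities: Checkable deposits −£701B
Monetary base = currency + reserves: +£135B + (−£557B) = -£422 billion.

-£422 billion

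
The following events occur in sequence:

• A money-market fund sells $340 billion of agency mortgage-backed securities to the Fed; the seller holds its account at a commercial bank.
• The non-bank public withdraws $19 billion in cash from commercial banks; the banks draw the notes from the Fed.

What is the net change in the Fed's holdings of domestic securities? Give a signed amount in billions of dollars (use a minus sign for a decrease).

+$340 billion

Asset purchase (from non-banks) $340 billion: securities added to the Fed's portfolio → +$340B.
Currency withdrawal $19 billion: the Fed's securities portfolio is untouched → 0.
Net: 340 + 0 = +$340 billion.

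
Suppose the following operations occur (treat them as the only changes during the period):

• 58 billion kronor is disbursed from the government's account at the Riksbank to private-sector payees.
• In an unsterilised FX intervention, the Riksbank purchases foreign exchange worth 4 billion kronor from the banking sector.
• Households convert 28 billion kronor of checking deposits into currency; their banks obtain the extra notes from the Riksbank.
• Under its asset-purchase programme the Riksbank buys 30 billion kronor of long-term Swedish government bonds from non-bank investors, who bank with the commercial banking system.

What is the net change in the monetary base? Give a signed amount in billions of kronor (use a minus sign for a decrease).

+92 billion

Government spending 58 billion kronor: a non-base liability converts back to reserves → +58B.
FX purchase 4 billion kronor: Riksbank balance sheet expands → +4B.
Currency withdrawal 28 billion kronor: just a shift between currency and reserves — both are base money → 0.
Asset purchase (from non-banks) 30 billion kronor: Riksbank balance sheet expands → +30B.
Net: 58 + 4 + 0 + 30 = +92 billion.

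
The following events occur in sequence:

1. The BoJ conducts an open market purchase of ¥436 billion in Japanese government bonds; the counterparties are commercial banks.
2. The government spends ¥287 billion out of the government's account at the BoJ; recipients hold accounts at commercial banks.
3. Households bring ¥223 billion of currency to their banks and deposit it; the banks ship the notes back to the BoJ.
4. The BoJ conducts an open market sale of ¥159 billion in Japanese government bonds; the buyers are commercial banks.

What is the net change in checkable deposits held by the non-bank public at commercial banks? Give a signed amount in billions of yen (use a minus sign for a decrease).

OMO purchase (from banks) ¥436 billion: the counterparty is a bank, so public deposits are unchanged → 0.
Government spending ¥287 billion: non-bank counterparties' bank balances rise → +¥287B.
Currency deposit ¥223 billion: non-bank counterparties' bank balances rise → +¥223B.
OMO sale (to banks) ¥159 billion: the counterparty is a bank, so public deposits are unchanged → 0.
Net: 0 + 287 + 223 + 0 = +¥510 billion.

+¥510 billion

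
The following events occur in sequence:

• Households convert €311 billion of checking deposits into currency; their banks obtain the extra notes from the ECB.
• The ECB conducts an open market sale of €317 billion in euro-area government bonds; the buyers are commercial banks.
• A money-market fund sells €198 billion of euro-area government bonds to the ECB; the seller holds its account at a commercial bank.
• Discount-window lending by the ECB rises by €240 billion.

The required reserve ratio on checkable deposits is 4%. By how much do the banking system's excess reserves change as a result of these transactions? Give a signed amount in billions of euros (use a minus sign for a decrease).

-€185.48 billion

Currency withdrawal €311 billion: reserves −€311B, deposits −€311B.
OMO sale (to banks) €317 billion: reserves −€317B, deposits 0.
Asset purchase (from non-banks) €198 billion: reserves +€198B, deposits +€198B.
Discount-window loan €240 billion: reserves +€240B, deposits 0.
Totals: Δreserves = −€190B, Δdeposits = −€113B.
Δrequired reserves = 4% × −€113B = −€4.52B.
Δexcess reserves = Δreserves − Δrequired = −€190B − (−€4.52B) = -€185.48 billion.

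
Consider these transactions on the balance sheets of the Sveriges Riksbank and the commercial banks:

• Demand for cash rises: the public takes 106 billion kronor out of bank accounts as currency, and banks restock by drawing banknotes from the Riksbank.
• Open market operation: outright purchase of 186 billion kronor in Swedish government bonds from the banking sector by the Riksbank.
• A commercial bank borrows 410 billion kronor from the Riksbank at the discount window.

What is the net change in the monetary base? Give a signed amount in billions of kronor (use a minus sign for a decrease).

+596 billion

Currency withdrawal 106 billion kronor: just a shift between currency and reserves — both are base money → 0.
OMO purchase (from banks) 186 billion kronor: Riksbank balance sheet expands → +186B.
Discount-window loan 410 billion kronor: Riksbank balance sheet expands → +410B.
Net: 0 + 186 + 410 = +596 billion.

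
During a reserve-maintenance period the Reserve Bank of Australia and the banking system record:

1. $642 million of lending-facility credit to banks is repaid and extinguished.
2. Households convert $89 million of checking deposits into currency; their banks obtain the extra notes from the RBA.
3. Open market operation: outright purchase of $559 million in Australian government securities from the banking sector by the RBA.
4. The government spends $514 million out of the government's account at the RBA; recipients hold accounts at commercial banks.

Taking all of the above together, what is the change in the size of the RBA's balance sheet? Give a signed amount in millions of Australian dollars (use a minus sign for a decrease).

Discount-window repayment $642 million: an RBA asset is shed → −$642M.
Currency withdrawal $89 million: only the composition of liabilities changes → 0.
OMO purchase (from banks) $559 million: an RBA asset is acquired → +$559M.
Government spending $514 million: only the composition of liabilities changes → 0.
Net: −642 + 0 + 559 + 0 = -$83 million.

-$83 million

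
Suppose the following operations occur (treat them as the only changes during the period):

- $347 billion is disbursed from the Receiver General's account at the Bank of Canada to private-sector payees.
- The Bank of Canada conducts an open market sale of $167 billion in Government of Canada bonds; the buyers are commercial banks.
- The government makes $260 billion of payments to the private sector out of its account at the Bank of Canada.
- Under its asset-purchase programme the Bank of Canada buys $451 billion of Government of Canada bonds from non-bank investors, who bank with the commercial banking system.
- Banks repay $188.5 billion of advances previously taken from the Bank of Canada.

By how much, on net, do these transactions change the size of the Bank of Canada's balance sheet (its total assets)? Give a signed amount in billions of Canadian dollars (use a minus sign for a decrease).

Government spending $347 billion: only the composition of liabilities changes → 0.
OMO sale (to banks) $167 billion: a Bank of Canada asset is shed → −$167B.
Government spending $260 billion: only the composition of liabilities changes → 0.
Asset purchase (from non-banks) $451 billion: a Bank of Canada asset is acquired → +$451B.
Discount-window repayment $188.5 billion: a Bank of Canada asset is shed → −$188.5B.
Net: 0 − 167 + 0 + 451 − 188.5 = +$95.5 billion.

+$95.5 billion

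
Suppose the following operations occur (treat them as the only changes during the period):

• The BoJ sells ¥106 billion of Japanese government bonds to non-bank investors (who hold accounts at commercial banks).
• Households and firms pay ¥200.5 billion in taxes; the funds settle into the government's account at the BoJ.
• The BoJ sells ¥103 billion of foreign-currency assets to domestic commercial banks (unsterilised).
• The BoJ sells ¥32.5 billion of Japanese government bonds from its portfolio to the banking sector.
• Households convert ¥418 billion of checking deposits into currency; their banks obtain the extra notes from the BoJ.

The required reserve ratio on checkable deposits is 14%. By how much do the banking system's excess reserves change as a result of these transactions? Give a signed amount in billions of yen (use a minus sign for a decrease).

-¥758.57 billion

Asset sale (to non-banks) ¥106 billion: reserves −¥106B, deposits −¥106B.
Government account inflow ¥200.5 billion: reserves −¥200.5B, deposits −¥200.5B.
FX sale ¥103 billion: reserves −¥103B, deposits 0.
OMO sale (to banks) ¥32.5 billion: reserves −¥32.5B, deposits 0.
Currency withdrawal ¥418 billion: reserves −¥418B, deposits −¥418B.
Totals: Δreserves = −¥860B, Δdeposits = −¥724.5B.
Δrequired reserves = 14% × −¥724.5B = −¥101.43B.
Δexcess reserves = Δreserves − Δrequired = −¥860B − (−¥101.43B) = -¥758.57 billion.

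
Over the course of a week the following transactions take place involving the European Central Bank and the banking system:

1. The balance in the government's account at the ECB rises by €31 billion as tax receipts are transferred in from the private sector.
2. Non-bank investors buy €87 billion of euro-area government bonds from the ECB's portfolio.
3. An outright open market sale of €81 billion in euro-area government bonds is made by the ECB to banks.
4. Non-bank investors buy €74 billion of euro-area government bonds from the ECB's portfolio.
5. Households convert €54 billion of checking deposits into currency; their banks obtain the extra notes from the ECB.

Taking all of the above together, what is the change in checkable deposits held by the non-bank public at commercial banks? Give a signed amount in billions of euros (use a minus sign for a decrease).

ECB balance sheet:
  Assets:      Securities −€242B
  Liabilities: Bank reserves −€327B, Currency in circulation +€54B, Government deposits +€31B
Commercial banking system:
  Assets:      Reserves at CB −€327B, Securities +€81B
  Liabilities: Checkable deposits −€246B
So the change in checkable deposits held by the non-bank public at commercial banks is -€246 billion.

-€246 billion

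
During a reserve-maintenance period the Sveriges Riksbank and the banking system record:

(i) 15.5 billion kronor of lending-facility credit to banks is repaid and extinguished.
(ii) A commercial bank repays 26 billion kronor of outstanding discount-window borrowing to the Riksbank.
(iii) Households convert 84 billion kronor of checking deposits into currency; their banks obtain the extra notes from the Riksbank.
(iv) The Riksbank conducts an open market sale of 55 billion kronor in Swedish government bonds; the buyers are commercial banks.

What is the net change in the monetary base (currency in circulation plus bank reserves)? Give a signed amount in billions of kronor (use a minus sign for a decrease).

-96.5 billion

Discount-window repayment 15.5 billion kronor: Riksbank balance sheet contracts → −15.5B.
Discount-window repayment 26 billion kronor: Riksbank balance sheet contracts → −26B.
Currency withdrawal 84 billion kronor: just a shift between currency and reserves — both are base money → 0.
OMO sale (to banks) 55 billion kronor: Riksbank balance sheet contracts → −55B.
Net: −15.5 − 26 + 0 − 55 = -96.5 billion.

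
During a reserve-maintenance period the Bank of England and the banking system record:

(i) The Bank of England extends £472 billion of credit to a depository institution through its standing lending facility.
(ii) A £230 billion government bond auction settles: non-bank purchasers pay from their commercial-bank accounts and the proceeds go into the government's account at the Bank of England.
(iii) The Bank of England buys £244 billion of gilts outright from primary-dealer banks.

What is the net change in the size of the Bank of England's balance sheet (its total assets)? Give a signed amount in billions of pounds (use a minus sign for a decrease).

Discount-window loan £472 billion: a Bank of England asset is acquired → +£472B.
Government account inflow £230 billion: only the composition of liabilities changes → 0.
OMO purchase (from banks) £244 billion: a Bank of England asset is acquired → +£244B.
Net: 472 + 0 + 244 = +£716 billion.

+£716 billion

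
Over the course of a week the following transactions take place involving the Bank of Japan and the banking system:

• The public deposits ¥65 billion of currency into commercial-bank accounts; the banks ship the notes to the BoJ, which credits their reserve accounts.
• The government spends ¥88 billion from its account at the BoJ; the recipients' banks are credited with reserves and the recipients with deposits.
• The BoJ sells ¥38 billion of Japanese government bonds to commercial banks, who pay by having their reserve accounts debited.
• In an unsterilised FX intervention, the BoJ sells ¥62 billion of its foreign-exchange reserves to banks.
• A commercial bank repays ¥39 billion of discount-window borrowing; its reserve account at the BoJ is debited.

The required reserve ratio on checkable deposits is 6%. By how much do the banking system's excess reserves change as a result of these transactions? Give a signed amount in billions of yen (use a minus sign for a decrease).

+¥4.82 billion

Currency deposit ¥65 billion: reserves +¥65B, deposits +¥65B.
Government spending ¥88 billion: reserves +¥88B, deposits +¥88B.
OMO sale (to banks) ¥38 billion: reserves −¥38B, deposits 0.
FX sale ¥62 billion: reserves −¥62B, deposits 0.
Discount-window repayment ¥39 billion: reserves −¥39B, deposits 0.
Totals: Δreserves = +¥14B, Δdeposits = +¥153B.
Δrequired reserves = 6% × +¥153B = +¥9.18B.
Δexcess reserves = Δreserves − Δrequired = +¥14B − (+¥9.18B) = +¥4.82 billion.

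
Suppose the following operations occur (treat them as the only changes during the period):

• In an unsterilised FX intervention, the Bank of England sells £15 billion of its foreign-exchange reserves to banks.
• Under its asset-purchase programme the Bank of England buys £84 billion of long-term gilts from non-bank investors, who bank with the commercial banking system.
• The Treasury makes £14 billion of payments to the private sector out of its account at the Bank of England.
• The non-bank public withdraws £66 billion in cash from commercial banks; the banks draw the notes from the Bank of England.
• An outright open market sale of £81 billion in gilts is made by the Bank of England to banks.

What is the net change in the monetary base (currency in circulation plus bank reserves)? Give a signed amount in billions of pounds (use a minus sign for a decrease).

+£2 billion

Bank of England balance sheet:
  Assets:      Securities +£3B, Foreign assets −£15B
  Liabilities: Bank reserves −£64B, Currency in circulation +£66B, Government deposits −£14B
Monetary base = currency + reserves: +£66B + (−£64B) = +£2 billion.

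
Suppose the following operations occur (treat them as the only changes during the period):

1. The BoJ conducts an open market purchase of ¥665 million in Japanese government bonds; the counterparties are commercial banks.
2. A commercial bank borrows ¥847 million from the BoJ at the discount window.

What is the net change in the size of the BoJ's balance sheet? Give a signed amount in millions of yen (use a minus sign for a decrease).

+¥1512 million

OMO purchase (from banks) ¥665 million: a BoJ asset is acquired → +¥665M.
Discount-window loan ¥847 million: a BoJ asset is acquired → +¥847M.
Net: 665 + 847 = +¥1512 million.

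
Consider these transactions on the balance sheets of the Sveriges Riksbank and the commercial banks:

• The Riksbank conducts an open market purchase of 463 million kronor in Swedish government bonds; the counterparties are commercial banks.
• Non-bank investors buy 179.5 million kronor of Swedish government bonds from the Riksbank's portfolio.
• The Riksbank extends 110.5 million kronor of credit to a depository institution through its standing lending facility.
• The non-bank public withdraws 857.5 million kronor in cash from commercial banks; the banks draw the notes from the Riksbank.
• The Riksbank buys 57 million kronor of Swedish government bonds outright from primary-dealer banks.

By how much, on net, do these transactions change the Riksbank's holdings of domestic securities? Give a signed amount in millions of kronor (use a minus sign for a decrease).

+340.5 million

Riksbank balance sheet:
  Assets:      Securities +340.5M, Loans to banks +110.5M
  Liabilities: Bank reserves −406.5M, Currency in circulation +857.5M
Commercial banking system:
  Assets:      Reserves at CB −406.5M, Securities −520M
  Liabilities: Checkable deposits −1037M, Borrowings from CB +110.5M
So the change in the Riksbank's holdings of domestic securities is +340.5 million.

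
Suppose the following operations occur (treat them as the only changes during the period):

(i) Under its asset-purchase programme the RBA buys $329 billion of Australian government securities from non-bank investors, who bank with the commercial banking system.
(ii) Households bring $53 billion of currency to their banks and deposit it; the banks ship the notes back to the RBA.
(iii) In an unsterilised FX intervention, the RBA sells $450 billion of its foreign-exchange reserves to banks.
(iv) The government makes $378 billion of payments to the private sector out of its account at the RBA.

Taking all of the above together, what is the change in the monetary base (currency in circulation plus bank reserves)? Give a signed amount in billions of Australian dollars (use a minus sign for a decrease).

+$257 billion

Asset purchase (from non-banks) $329 billion: RBA balance sheet expands → +$329B.
Currency deposit $53 billion: just a shift between currency and reserves — both are base money → 0.
FX sale $450 billion: RBA balance sheet contracts → −$450B.
Government spending $378 billion: a non-base liability converts back to reserves → +$378B.
Net: 329 + 0 − 450 + 378 = +$257 billion.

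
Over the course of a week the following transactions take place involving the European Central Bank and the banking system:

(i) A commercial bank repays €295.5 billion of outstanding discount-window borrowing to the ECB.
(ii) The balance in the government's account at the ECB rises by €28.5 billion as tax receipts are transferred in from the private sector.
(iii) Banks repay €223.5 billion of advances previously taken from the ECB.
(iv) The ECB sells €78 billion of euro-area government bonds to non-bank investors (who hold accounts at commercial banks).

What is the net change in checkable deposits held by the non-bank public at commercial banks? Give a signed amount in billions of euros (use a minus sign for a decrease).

ECB balance sheet:
  Assets:      Securities −€78B, Loans to banks −€519B
  Liabilities: Bank reserves −€625.5B, Government deposits +€28.5B
Commercial banking system:
  Assets:      Reserves at CB −€625.5B
  Liabilities: Checkable deposits −€106.5B, Borrowings from CB −€519B
So the change in checkable deposits held by the non-bank public at commercial banks is -€106.5 billion.

-€106.5 billion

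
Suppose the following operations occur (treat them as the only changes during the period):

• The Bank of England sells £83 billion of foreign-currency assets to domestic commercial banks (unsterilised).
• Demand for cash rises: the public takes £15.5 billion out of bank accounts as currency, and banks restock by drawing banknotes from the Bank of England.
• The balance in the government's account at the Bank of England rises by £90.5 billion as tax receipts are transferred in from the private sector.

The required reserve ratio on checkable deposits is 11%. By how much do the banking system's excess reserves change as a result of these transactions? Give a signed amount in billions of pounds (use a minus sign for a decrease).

FX sale £83 billion: reserves −£83B, deposits 0.
Currency withdrawal £15.5 billion: reserves −£15.5B, deposits −£15.5B.
Government account inflow £90.5 billion: reserves −£90.5B, deposits −£90.5B.
Totals: Δreserves = −£189B, Δdeposits = −£106B.
Δrequired reserves = 11% × −£106B = −£11.66B.
Δexcess reserves = Δreserves − Δrequired = −£189B − (−£11.66B) = -£177.34 billion.

-£177.34 billion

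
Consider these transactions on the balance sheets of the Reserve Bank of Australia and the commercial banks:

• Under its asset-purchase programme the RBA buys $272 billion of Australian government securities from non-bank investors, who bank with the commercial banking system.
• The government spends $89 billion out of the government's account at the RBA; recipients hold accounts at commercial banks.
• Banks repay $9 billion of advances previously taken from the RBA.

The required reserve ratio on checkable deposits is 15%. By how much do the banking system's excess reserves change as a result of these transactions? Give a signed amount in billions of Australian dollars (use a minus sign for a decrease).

Asset purchase (from non-banks) $272 billion: reserves +$272B, deposits +$272B.
Government spending $89 billion: reserves +$89B, deposits +$89B.
Discount-window repayment $9 billion: reserves −$9B, deposits 0.
Totals: Δreserves = +$352B, Δdeposits = +$361B.
Δrequired reserves = 15% × +$361B = +$54.15B.
Δexcess reserves = Δreserves − Δrequired = +$352B − (+$54.15B) = +$297.85 billion.

+$297.85 billion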